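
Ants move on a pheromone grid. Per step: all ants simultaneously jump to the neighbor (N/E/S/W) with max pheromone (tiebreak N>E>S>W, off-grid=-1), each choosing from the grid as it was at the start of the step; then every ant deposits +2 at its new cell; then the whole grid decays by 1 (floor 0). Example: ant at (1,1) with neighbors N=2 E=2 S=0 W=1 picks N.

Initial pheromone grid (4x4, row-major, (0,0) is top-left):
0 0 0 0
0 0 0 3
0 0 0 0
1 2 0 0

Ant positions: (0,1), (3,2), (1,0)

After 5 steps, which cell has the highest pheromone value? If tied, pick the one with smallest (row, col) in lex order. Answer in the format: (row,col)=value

Answer: (1,3)=4

Derivation:
Step 1: ant0:(0,1)->E->(0,2) | ant1:(3,2)->W->(3,1) | ant2:(1,0)->N->(0,0)
  grid max=3 at (3,1)
Step 2: ant0:(0,2)->E->(0,3) | ant1:(3,1)->N->(2,1) | ant2:(0,0)->E->(0,1)
  grid max=2 at (3,1)
Step 3: ant0:(0,3)->S->(1,3) | ant1:(2,1)->S->(3,1) | ant2:(0,1)->E->(0,2)
  grid max=3 at (3,1)
Step 4: ant0:(1,3)->N->(0,3) | ant1:(3,1)->N->(2,1) | ant2:(0,2)->E->(0,3)
  grid max=3 at (0,3)
Step 5: ant0:(0,3)->S->(1,3) | ant1:(2,1)->S->(3,1) | ant2:(0,3)->S->(1,3)
  grid max=4 at (1,3)
Final grid:
  0 0 0 2
  0 0 0 4
  0 0 0 0
  0 3 0 0
Max pheromone 4 at (1,3)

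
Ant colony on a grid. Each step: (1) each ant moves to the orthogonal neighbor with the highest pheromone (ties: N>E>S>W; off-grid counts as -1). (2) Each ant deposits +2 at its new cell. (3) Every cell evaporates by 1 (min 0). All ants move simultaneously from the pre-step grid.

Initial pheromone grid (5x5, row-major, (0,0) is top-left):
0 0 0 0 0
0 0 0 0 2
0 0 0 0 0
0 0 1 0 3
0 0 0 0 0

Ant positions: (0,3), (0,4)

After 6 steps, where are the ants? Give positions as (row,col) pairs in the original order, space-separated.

Step 1: ant0:(0,3)->E->(0,4) | ant1:(0,4)->S->(1,4)
  grid max=3 at (1,4)
Step 2: ant0:(0,4)->S->(1,4) | ant1:(1,4)->N->(0,4)
  grid max=4 at (1,4)
Step 3: ant0:(1,4)->N->(0,4) | ant1:(0,4)->S->(1,4)
  grid max=5 at (1,4)
Step 4: ant0:(0,4)->S->(1,4) | ant1:(1,4)->N->(0,4)
  grid max=6 at (1,4)
Step 5: ant0:(1,4)->N->(0,4) | ant1:(0,4)->S->(1,4)
  grid max=7 at (1,4)
Step 6: ant0:(0,4)->S->(1,4) | ant1:(1,4)->N->(0,4)
  grid max=8 at (1,4)

(1,4) (0,4)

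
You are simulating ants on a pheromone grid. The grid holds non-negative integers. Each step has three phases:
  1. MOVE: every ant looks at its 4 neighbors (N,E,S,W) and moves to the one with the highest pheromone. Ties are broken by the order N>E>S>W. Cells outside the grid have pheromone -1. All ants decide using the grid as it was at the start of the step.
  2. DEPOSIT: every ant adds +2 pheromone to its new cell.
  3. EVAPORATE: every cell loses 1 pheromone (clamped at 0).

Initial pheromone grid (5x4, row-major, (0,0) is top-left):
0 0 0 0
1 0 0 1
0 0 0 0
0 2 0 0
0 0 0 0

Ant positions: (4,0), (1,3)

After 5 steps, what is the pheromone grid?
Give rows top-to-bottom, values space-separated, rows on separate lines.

After step 1: ants at (3,0),(0,3)
  0 0 0 1
  0 0 0 0
  0 0 0 0
  1 1 0 0
  0 0 0 0
After step 2: ants at (3,1),(1,3)
  0 0 0 0
  0 0 0 1
  0 0 0 0
  0 2 0 0
  0 0 0 0
After step 3: ants at (2,1),(0,3)
  0 0 0 1
  0 0 0 0
  0 1 0 0
  0 1 0 0
  0 0 0 0
After step 4: ants at (3,1),(1,3)
  0 0 0 0
  0 0 0 1
  0 0 0 0
  0 2 0 0
  0 0 0 0
After step 5: ants at (2,1),(0,3)
  0 0 0 1
  0 0 0 0
  0 1 0 0
  0 1 0 0
  0 0 0 0

0 0 0 1
0 0 0 0
0 1 0 0
0 1 0 0
0 0 0 0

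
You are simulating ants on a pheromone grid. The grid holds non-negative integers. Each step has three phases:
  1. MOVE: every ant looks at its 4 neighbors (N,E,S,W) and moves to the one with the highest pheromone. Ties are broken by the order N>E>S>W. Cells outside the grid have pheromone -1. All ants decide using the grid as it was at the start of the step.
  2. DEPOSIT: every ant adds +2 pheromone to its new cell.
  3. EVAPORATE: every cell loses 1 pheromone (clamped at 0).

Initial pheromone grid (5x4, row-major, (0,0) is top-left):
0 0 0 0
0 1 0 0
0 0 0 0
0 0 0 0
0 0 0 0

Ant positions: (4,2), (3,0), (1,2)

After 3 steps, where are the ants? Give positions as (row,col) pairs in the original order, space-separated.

Step 1: ant0:(4,2)->N->(3,2) | ant1:(3,0)->N->(2,0) | ant2:(1,2)->W->(1,1)
  grid max=2 at (1,1)
Step 2: ant0:(3,2)->N->(2,2) | ant1:(2,0)->N->(1,0) | ant2:(1,1)->N->(0,1)
  grid max=1 at (0,1)
Step 3: ant0:(2,2)->N->(1,2) | ant1:(1,0)->E->(1,1) | ant2:(0,1)->S->(1,1)
  grid max=4 at (1,1)

(1,2) (1,1) (1,1)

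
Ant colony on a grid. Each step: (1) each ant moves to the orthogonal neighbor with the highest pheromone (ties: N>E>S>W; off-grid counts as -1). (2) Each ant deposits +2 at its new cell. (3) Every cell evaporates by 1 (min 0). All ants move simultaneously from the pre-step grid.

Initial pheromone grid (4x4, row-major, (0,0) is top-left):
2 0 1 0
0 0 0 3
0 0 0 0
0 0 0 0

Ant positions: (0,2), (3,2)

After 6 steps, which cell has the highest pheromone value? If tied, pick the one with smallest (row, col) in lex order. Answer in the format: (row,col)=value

Step 1: ant0:(0,2)->E->(0,3) | ant1:(3,2)->N->(2,2)
  grid max=2 at (1,3)
Step 2: ant0:(0,3)->S->(1,3) | ant1:(2,2)->N->(1,2)
  grid max=3 at (1,3)
Step 3: ant0:(1,3)->W->(1,2) | ant1:(1,2)->E->(1,3)
  grid max=4 at (1,3)
Step 4: ant0:(1,2)->E->(1,3) | ant1:(1,3)->W->(1,2)
  grid max=5 at (1,3)
Step 5: ant0:(1,3)->W->(1,2) | ant1:(1,2)->E->(1,3)
  grid max=6 at (1,3)
Step 6: ant0:(1,2)->E->(1,3) | ant1:(1,3)->W->(1,2)
  grid max=7 at (1,3)
Final grid:
  0 0 0 0
  0 0 5 7
  0 0 0 0
  0 0 0 0
Max pheromone 7 at (1,3)

Answer: (1,3)=7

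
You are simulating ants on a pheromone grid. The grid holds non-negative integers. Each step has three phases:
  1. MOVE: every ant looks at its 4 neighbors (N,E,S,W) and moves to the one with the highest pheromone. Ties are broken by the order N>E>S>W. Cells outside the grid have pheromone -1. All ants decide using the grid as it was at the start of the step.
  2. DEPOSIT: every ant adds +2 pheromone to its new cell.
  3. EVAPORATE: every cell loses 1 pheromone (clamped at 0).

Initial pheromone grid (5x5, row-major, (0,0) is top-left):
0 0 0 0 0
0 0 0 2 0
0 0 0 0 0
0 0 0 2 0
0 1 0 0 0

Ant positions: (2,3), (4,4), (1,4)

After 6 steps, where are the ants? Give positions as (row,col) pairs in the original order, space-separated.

Step 1: ant0:(2,3)->N->(1,3) | ant1:(4,4)->N->(3,4) | ant2:(1,4)->W->(1,3)
  grid max=5 at (1,3)
Step 2: ant0:(1,3)->N->(0,3) | ant1:(3,4)->W->(3,3) | ant2:(1,3)->N->(0,3)
  grid max=4 at (1,3)
Step 3: ant0:(0,3)->S->(1,3) | ant1:(3,3)->N->(2,3) | ant2:(0,3)->S->(1,3)
  grid max=7 at (1,3)
Step 4: ant0:(1,3)->N->(0,3) | ant1:(2,3)->N->(1,3) | ant2:(1,3)->N->(0,3)
  grid max=8 at (1,3)
Step 5: ant0:(0,3)->S->(1,3) | ant1:(1,3)->N->(0,3) | ant2:(0,3)->S->(1,3)
  grid max=11 at (1,3)
Step 6: ant0:(1,3)->N->(0,3) | ant1:(0,3)->S->(1,3) | ant2:(1,3)->N->(0,3)
  grid max=12 at (1,3)

(0,3) (1,3) (0,3)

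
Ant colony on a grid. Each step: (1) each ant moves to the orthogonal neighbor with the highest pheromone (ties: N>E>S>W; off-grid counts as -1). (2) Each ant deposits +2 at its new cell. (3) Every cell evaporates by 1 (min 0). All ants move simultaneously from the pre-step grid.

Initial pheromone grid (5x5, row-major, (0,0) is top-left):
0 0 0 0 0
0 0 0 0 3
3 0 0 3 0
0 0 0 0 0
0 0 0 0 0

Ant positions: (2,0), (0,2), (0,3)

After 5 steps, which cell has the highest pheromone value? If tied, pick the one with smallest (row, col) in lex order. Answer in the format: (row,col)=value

Step 1: ant0:(2,0)->N->(1,0) | ant1:(0,2)->E->(0,3) | ant2:(0,3)->E->(0,4)
  grid max=2 at (1,4)
Step 2: ant0:(1,0)->S->(2,0) | ant1:(0,3)->E->(0,4) | ant2:(0,4)->S->(1,4)
  grid max=3 at (1,4)
Step 3: ant0:(2,0)->N->(1,0) | ant1:(0,4)->S->(1,4) | ant2:(1,4)->N->(0,4)
  grid max=4 at (1,4)
Step 4: ant0:(1,0)->S->(2,0) | ant1:(1,4)->N->(0,4) | ant2:(0,4)->S->(1,4)
  grid max=5 at (1,4)
Step 5: ant0:(2,0)->N->(1,0) | ant1:(0,4)->S->(1,4) | ant2:(1,4)->N->(0,4)
  grid max=6 at (1,4)
Final grid:
  0 0 0 0 5
  1 0 0 0 6
  2 0 0 0 0
  0 0 0 0 0
  0 0 0 0 0
Max pheromone 6 at (1,4)

Answer: (1,4)=6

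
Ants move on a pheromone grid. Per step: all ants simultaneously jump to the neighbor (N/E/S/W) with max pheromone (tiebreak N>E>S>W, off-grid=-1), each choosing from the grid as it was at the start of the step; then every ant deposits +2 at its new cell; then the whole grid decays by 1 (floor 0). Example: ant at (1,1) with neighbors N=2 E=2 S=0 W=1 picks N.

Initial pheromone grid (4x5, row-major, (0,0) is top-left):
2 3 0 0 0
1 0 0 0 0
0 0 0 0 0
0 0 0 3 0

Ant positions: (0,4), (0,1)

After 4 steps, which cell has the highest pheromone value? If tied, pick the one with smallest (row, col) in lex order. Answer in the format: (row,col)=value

Step 1: ant0:(0,4)->S->(1,4) | ant1:(0,1)->W->(0,0)
  grid max=3 at (0,0)
Step 2: ant0:(1,4)->N->(0,4) | ant1:(0,0)->E->(0,1)
  grid max=3 at (0,1)
Step 3: ant0:(0,4)->S->(1,4) | ant1:(0,1)->W->(0,0)
  grid max=3 at (0,0)
Step 4: ant0:(1,4)->N->(0,4) | ant1:(0,0)->E->(0,1)
  grid max=3 at (0,1)
Final grid:
  2 3 0 0 1
  0 0 0 0 0
  0 0 0 0 0
  0 0 0 0 0
Max pheromone 3 at (0,1)

Answer: (0,1)=3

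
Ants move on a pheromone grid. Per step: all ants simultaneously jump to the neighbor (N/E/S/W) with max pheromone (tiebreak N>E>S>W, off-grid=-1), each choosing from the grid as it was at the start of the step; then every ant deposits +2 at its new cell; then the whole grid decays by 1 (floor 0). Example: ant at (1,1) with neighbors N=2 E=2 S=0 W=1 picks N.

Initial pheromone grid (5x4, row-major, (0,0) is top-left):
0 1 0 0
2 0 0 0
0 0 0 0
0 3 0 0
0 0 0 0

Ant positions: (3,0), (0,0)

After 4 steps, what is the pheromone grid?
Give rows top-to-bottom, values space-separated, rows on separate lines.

After step 1: ants at (3,1),(1,0)
  0 0 0 0
  3 0 0 0
  0 0 0 0
  0 4 0 0
  0 0 0 0
After step 2: ants at (2,1),(0,0)
  1 0 0 0
  2 0 0 0
  0 1 0 0
  0 3 0 0
  0 0 0 0
After step 3: ants at (3,1),(1,0)
  0 0 0 0
  3 0 0 0
  0 0 0 0
  0 4 0 0
  0 0 0 0
After step 4: ants at (2,1),(0,0)
  1 0 0 0
  2 0 0 0
  0 1 0 0
  0 3 0 0
  0 0 0 0

1 0 0 0
2 0 0 0
0 1 0 0
0 3 0 0
0 0 0 0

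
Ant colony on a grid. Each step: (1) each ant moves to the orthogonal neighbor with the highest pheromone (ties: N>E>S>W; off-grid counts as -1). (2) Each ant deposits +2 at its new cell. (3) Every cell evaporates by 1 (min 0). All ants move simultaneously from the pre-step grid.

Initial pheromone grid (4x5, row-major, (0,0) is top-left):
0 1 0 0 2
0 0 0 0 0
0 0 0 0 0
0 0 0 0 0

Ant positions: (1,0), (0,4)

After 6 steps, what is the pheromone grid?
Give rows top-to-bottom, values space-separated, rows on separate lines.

After step 1: ants at (0,0),(1,4)
  1 0 0 0 1
  0 0 0 0 1
  0 0 0 0 0
  0 0 0 0 0
After step 2: ants at (0,1),(0,4)
  0 1 0 0 2
  0 0 0 0 0
  0 0 0 0 0
  0 0 0 0 0
After step 3: ants at (0,2),(1,4)
  0 0 1 0 1
  0 0 0 0 1
  0 0 0 0 0
  0 0 0 0 0
After step 4: ants at (0,3),(0,4)
  0 0 0 1 2
  0 0 0 0 0
  0 0 0 0 0
  0 0 0 0 0
After step 5: ants at (0,4),(0,3)
  0 0 0 2 3
  0 0 0 0 0
  0 0 0 0 0
  0 0 0 0 0
After step 6: ants at (0,3),(0,4)
  0 0 0 3 4
  0 0 0 0 0
  0 0 0 0 0
  0 0 0 0 0

0 0 0 3 4
0 0 0 0 0
0 0 0 0 0
0 0 0 0 0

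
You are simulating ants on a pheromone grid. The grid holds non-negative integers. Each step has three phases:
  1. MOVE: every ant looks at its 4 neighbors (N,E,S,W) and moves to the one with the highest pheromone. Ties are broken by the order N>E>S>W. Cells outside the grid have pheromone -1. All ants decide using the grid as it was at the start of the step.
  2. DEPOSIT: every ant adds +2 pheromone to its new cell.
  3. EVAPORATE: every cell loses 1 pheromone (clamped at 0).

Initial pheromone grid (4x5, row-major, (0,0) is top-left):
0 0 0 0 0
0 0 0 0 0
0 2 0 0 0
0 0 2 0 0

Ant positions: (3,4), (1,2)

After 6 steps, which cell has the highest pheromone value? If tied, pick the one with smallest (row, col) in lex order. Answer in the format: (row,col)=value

Answer: (1,4)=5

Derivation:
Step 1: ant0:(3,4)->N->(2,4) | ant1:(1,2)->N->(0,2)
  grid max=1 at (0,2)
Step 2: ant0:(2,4)->N->(1,4) | ant1:(0,2)->E->(0,3)
  grid max=1 at (0,3)
Step 3: ant0:(1,4)->N->(0,4) | ant1:(0,3)->E->(0,4)
  grid max=3 at (0,4)
Step 4: ant0:(0,4)->S->(1,4) | ant1:(0,4)->S->(1,4)
  grid max=3 at (1,4)
Step 5: ant0:(1,4)->N->(0,4) | ant1:(1,4)->N->(0,4)
  grid max=5 at (0,4)
Step 6: ant0:(0,4)->S->(1,4) | ant1:(0,4)->S->(1,4)
  grid max=5 at (1,4)
Final grid:
  0 0 0 0 4
  0 0 0 0 5
  0 0 0 0 0
  0 0 0 0 0
Max pheromone 5 at (1,4)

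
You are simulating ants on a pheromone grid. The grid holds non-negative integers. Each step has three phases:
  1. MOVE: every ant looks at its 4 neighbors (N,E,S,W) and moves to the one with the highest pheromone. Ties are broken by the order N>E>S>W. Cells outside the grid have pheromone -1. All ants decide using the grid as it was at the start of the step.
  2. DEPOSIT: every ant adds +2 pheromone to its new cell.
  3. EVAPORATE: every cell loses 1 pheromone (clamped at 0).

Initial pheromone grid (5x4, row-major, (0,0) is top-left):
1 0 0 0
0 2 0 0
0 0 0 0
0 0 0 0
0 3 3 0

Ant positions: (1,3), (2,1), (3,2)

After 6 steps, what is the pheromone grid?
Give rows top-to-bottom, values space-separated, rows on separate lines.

After step 1: ants at (0,3),(1,1),(4,2)
  0 0 0 1
  0 3 0 0
  0 0 0 0
  0 0 0 0
  0 2 4 0
After step 2: ants at (1,3),(0,1),(4,1)
  0 1 0 0
  0 2 0 1
  0 0 0 0
  0 0 0 0
  0 3 3 0
After step 3: ants at (0,3),(1,1),(4,2)
  0 0 0 1
  0 3 0 0
  0 0 0 0
  0 0 0 0
  0 2 4 0
After step 4: ants at (1,3),(0,1),(4,1)
  0 1 0 0
  0 2 0 1
  0 0 0 0
  0 0 0 0
  0 3 3 0
After step 5: ants at (0,3),(1,1),(4,2)
  0 0 0 1
  0 3 0 0
  0 0 0 0
  0 0 0 0
  0 2 4 0
After step 6: ants at (1,3),(0,1),(4,1)
  0 1 0 0
  0 2 0 1
  0 0 0 0
  0 0 0 0
  0 3 3 0

0 1 0 0
0 2 0 1
0 0 0 0
0 0 0 0
0 3 3 0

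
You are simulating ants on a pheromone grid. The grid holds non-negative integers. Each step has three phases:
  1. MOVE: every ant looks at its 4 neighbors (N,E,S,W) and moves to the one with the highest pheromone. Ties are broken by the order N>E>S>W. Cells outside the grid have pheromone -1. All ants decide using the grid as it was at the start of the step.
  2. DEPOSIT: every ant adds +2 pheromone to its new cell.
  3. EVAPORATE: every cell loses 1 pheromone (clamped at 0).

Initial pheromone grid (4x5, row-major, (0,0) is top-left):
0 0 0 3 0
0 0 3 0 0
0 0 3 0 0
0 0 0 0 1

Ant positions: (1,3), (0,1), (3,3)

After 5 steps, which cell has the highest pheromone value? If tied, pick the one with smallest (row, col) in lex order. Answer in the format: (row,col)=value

Step 1: ant0:(1,3)->N->(0,3) | ant1:(0,1)->E->(0,2) | ant2:(3,3)->E->(3,4)
  grid max=4 at (0,3)
Step 2: ant0:(0,3)->W->(0,2) | ant1:(0,2)->E->(0,3) | ant2:(3,4)->N->(2,4)
  grid max=5 at (0,3)
Step 3: ant0:(0,2)->E->(0,3) | ant1:(0,3)->W->(0,2) | ant2:(2,4)->S->(3,4)
  grid max=6 at (0,3)
Step 4: ant0:(0,3)->W->(0,2) | ant1:(0,2)->E->(0,3) | ant2:(3,4)->N->(2,4)
  grid max=7 at (0,3)
Step 5: ant0:(0,2)->E->(0,3) | ant1:(0,3)->W->(0,2) | ant2:(2,4)->S->(3,4)
  grid max=8 at (0,3)
Final grid:
  0 0 5 8 0
  0 0 0 0 0
  0 0 0 0 0
  0 0 0 0 2
Max pheromone 8 at (0,3)

Answer: (0,3)=8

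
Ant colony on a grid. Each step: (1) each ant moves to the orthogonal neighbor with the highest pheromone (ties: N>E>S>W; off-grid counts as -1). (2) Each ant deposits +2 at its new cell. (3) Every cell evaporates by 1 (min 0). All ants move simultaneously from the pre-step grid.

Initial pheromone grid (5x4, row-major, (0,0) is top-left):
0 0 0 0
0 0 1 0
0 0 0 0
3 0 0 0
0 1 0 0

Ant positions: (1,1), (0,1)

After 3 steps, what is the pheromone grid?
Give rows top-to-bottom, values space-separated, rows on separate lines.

After step 1: ants at (1,2),(0,2)
  0 0 1 0
  0 0 2 0
  0 0 0 0
  2 0 0 0
  0 0 0 0
After step 2: ants at (0,2),(1,2)
  0 0 2 0
  0 0 3 0
  0 0 0 0
  1 0 0 0
  0 0 0 0
After step 3: ants at (1,2),(0,2)
  0 0 3 0
  0 0 4 0
  0 0 0 0
  0 0 0 0
  0 0 0 0

0 0 3 0
0 0 4 0
0 0 0 0
0 0 0 0
0 0 0 0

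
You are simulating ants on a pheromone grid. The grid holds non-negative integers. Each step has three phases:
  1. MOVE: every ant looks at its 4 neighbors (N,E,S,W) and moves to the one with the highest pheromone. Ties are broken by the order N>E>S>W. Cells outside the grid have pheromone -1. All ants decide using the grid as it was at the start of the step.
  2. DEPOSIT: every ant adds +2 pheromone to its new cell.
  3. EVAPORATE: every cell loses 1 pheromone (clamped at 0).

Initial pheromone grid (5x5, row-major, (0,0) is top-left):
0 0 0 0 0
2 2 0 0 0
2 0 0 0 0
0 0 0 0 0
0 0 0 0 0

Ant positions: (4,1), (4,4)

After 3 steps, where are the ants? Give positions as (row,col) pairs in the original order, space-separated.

Step 1: ant0:(4,1)->N->(3,1) | ant1:(4,4)->N->(3,4)
  grid max=1 at (1,0)
Step 2: ant0:(3,1)->N->(2,1) | ant1:(3,4)->N->(2,4)
  grid max=1 at (2,1)
Step 3: ant0:(2,1)->N->(1,1) | ant1:(2,4)->N->(1,4)
  grid max=1 at (1,1)

(1,1) (1,4)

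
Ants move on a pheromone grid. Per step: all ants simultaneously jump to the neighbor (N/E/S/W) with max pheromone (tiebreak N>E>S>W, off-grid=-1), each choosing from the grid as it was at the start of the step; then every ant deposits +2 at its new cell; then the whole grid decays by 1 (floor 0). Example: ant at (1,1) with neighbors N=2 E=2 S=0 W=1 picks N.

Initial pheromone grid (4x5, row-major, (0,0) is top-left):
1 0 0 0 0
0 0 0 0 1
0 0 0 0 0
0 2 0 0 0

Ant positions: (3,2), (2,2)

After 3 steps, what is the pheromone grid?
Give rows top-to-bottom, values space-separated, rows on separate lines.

After step 1: ants at (3,1),(1,2)
  0 0 0 0 0
  0 0 1 0 0
  0 0 0 0 0
  0 3 0 0 0
After step 2: ants at (2,1),(0,2)
  0 0 1 0 0
  0 0 0 0 0
  0 1 0 0 0
  0 2 0 0 0
After step 3: ants at (3,1),(0,3)
  0 0 0 1 0
  0 0 0 0 0
  0 0 0 0 0
  0 3 0 0 0

0 0 0 1 0
0 0 0 0 0
0 0 0 0 0
0 3 0 0 0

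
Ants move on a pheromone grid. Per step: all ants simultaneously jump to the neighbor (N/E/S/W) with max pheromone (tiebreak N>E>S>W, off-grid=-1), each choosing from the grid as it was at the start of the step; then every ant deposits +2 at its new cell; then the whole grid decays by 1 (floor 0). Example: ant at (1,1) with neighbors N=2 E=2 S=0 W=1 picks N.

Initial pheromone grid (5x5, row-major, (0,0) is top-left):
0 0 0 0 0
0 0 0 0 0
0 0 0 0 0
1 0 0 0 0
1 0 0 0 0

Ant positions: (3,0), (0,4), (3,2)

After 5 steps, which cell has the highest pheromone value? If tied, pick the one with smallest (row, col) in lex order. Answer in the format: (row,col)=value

Answer: (0,3)=2

Derivation:
Step 1: ant0:(3,0)->S->(4,0) | ant1:(0,4)->S->(1,4) | ant2:(3,2)->N->(2,2)
  grid max=2 at (4,0)
Step 2: ant0:(4,0)->N->(3,0) | ant1:(1,4)->N->(0,4) | ant2:(2,2)->N->(1,2)
  grid max=1 at (0,4)
Step 3: ant0:(3,0)->S->(4,0) | ant1:(0,4)->S->(1,4) | ant2:(1,2)->N->(0,2)
  grid max=2 at (4,0)
Step 4: ant0:(4,0)->N->(3,0) | ant1:(1,4)->N->(0,4) | ant2:(0,2)->E->(0,3)
  grid max=1 at (0,3)
Step 5: ant0:(3,0)->S->(4,0) | ant1:(0,4)->W->(0,3) | ant2:(0,3)->E->(0,4)
  grid max=2 at (0,3)
Final grid:
  0 0 0 2 2
  0 0 0 0 0
  0 0 0 0 0
  0 0 0 0 0
  2 0 0 0 0
Max pheromone 2 at (0,3)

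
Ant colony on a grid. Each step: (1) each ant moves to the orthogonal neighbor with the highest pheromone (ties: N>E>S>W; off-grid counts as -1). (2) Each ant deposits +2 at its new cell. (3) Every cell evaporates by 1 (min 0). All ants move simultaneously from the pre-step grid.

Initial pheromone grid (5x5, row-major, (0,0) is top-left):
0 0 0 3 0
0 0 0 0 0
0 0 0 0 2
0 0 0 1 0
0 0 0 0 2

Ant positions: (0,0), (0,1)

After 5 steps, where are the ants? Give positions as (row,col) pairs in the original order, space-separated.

Step 1: ant0:(0,0)->E->(0,1) | ant1:(0,1)->E->(0,2)
  grid max=2 at (0,3)
Step 2: ant0:(0,1)->E->(0,2) | ant1:(0,2)->E->(0,3)
  grid max=3 at (0,3)
Step 3: ant0:(0,2)->E->(0,3) | ant1:(0,3)->W->(0,2)
  grid max=4 at (0,3)
Step 4: ant0:(0,3)->W->(0,2) | ant1:(0,2)->E->(0,3)
  grid max=5 at (0,3)
Step 5: ant0:(0,2)->E->(0,3) | ant1:(0,3)->W->(0,2)
  grid max=6 at (0,3)

(0,3) (0,2)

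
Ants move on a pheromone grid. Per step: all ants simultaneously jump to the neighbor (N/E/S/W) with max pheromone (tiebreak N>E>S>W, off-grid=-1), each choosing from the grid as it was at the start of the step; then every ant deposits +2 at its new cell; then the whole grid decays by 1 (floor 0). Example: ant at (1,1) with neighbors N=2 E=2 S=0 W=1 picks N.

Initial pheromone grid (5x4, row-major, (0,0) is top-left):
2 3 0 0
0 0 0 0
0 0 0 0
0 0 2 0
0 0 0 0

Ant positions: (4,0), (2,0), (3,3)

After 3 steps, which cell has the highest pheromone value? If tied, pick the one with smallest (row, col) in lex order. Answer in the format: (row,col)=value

Step 1: ant0:(4,0)->N->(3,0) | ant1:(2,0)->N->(1,0) | ant2:(3,3)->W->(3,2)
  grid max=3 at (3,2)
Step 2: ant0:(3,0)->N->(2,0) | ant1:(1,0)->N->(0,0) | ant2:(3,2)->N->(2,2)
  grid max=2 at (0,0)
Step 3: ant0:(2,0)->N->(1,0) | ant1:(0,0)->E->(0,1) | ant2:(2,2)->S->(3,2)
  grid max=3 at (3,2)
Final grid:
  1 2 0 0
  1 0 0 0
  0 0 0 0
  0 0 3 0
  0 0 0 0
Max pheromone 3 at (3,2)

Answer: (3,2)=3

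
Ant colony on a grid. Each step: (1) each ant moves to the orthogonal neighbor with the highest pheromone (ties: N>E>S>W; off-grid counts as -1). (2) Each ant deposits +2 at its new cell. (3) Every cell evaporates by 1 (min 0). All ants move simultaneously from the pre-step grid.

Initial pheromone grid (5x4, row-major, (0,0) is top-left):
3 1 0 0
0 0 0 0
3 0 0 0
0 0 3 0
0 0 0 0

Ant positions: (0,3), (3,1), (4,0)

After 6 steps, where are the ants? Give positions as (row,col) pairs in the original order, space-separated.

Step 1: ant0:(0,3)->S->(1,3) | ant1:(3,1)->E->(3,2) | ant2:(4,0)->N->(3,0)
  grid max=4 at (3,2)
Step 2: ant0:(1,3)->N->(0,3) | ant1:(3,2)->N->(2,2) | ant2:(3,0)->N->(2,0)
  grid max=3 at (2,0)
Step 3: ant0:(0,3)->S->(1,3) | ant1:(2,2)->S->(3,2) | ant2:(2,0)->N->(1,0)
  grid max=4 at (3,2)
Step 4: ant0:(1,3)->N->(0,3) | ant1:(3,2)->N->(2,2) | ant2:(1,0)->S->(2,0)
  grid max=3 at (2,0)
Step 5: ant0:(0,3)->S->(1,3) | ant1:(2,2)->S->(3,2) | ant2:(2,0)->N->(1,0)
  grid max=4 at (3,2)
Step 6: ant0:(1,3)->N->(0,3) | ant1:(3,2)->N->(2,2) | ant2:(1,0)->S->(2,0)
  grid max=3 at (2,0)

(0,3) (2,2) (2,0)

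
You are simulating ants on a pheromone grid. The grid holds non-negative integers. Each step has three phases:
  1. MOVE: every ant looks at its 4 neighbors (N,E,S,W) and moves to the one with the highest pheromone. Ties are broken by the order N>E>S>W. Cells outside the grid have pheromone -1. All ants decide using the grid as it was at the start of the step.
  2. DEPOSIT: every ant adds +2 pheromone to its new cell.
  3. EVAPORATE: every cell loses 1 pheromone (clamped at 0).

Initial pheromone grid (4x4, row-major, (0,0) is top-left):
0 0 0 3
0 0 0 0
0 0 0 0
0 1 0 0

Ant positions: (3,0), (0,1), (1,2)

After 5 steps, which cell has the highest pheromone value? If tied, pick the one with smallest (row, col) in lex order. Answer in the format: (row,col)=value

Step 1: ant0:(3,0)->E->(3,1) | ant1:(0,1)->E->(0,2) | ant2:(1,2)->N->(0,2)
  grid max=3 at (0,2)
Step 2: ant0:(3,1)->N->(2,1) | ant1:(0,2)->E->(0,3) | ant2:(0,2)->E->(0,3)
  grid max=5 at (0,3)
Step 3: ant0:(2,1)->S->(3,1) | ant1:(0,3)->W->(0,2) | ant2:(0,3)->W->(0,2)
  grid max=5 at (0,2)
Step 4: ant0:(3,1)->N->(2,1) | ant1:(0,2)->E->(0,3) | ant2:(0,2)->E->(0,3)
  grid max=7 at (0,3)
Step 5: ant0:(2,1)->S->(3,1) | ant1:(0,3)->W->(0,2) | ant2:(0,3)->W->(0,2)
  grid max=7 at (0,2)
Final grid:
  0 0 7 6
  0 0 0 0
  0 0 0 0
  0 2 0 0
Max pheromone 7 at (0,2)

Answer: (0,2)=7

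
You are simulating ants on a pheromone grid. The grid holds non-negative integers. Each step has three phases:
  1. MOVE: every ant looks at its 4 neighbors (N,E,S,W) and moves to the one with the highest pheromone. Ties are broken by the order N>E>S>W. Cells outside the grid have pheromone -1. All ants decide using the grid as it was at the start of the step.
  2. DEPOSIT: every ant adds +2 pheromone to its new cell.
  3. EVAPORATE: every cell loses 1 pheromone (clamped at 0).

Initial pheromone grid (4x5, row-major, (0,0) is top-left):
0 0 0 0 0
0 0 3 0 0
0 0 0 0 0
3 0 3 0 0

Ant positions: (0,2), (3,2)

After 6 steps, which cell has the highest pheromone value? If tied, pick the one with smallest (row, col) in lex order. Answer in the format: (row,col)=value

Step 1: ant0:(0,2)->S->(1,2) | ant1:(3,2)->N->(2,2)
  grid max=4 at (1,2)
Step 2: ant0:(1,2)->S->(2,2) | ant1:(2,2)->N->(1,2)
  grid max=5 at (1,2)
Step 3: ant0:(2,2)->N->(1,2) | ant1:(1,2)->S->(2,2)
  grid max=6 at (1,2)
Step 4: ant0:(1,2)->S->(2,2) | ant1:(2,2)->N->(1,2)
  grid max=7 at (1,2)
Step 5: ant0:(2,2)->N->(1,2) | ant1:(1,2)->S->(2,2)
  grid max=8 at (1,2)
Step 6: ant0:(1,2)->S->(2,2) | ant1:(2,2)->N->(1,2)
  grid max=9 at (1,2)
Final grid:
  0 0 0 0 0
  0 0 9 0 0
  0 0 6 0 0
  0 0 0 0 0
Max pheromone 9 at (1,2)

Answer: (1,2)=9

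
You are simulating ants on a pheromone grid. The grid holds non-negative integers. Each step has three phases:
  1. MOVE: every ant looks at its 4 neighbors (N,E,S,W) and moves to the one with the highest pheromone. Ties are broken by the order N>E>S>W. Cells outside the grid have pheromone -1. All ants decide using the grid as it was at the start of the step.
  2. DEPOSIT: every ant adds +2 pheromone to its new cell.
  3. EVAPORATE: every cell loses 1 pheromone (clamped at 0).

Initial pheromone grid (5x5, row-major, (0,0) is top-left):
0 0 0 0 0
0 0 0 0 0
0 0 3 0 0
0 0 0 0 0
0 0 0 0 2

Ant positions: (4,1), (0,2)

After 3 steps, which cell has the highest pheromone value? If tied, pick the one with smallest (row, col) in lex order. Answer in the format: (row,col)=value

Answer: (2,2)=2

Derivation:
Step 1: ant0:(4,1)->N->(3,1) | ant1:(0,2)->E->(0,3)
  grid max=2 at (2,2)
Step 2: ant0:(3,1)->N->(2,1) | ant1:(0,3)->E->(0,4)
  grid max=1 at (0,4)
Step 3: ant0:(2,1)->E->(2,2) | ant1:(0,4)->S->(1,4)
  grid max=2 at (2,2)
Final grid:
  0 0 0 0 0
  0 0 0 0 1
  0 0 2 0 0
  0 0 0 0 0
  0 0 0 0 0
Max pheromone 2 at (2,2)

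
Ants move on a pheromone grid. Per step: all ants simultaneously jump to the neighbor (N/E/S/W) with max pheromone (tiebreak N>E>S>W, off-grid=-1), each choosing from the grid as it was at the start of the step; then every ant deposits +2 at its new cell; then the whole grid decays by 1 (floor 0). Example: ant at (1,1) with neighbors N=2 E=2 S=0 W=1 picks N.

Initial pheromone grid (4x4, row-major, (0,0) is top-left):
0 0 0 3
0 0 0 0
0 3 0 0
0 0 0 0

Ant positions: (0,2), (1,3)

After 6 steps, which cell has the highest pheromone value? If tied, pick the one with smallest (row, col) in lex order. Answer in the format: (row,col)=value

Step 1: ant0:(0,2)->E->(0,3) | ant1:(1,3)->N->(0,3)
  grid max=6 at (0,3)
Step 2: ant0:(0,3)->S->(1,3) | ant1:(0,3)->S->(1,3)
  grid max=5 at (0,3)
Step 3: ant0:(1,3)->N->(0,3) | ant1:(1,3)->N->(0,3)
  grid max=8 at (0,3)
Step 4: ant0:(0,3)->S->(1,3) | ant1:(0,3)->S->(1,3)
  grid max=7 at (0,3)
Step 5: ant0:(1,3)->N->(0,3) | ant1:(1,3)->N->(0,3)
  grid max=10 at (0,3)
Step 6: ant0:(0,3)->S->(1,3) | ant1:(0,3)->S->(1,3)
  grid max=9 at (0,3)
Final grid:
  0 0 0 9
  0 0 0 7
  0 0 0 0
  0 0 0 0
Max pheromone 9 at (0,3)

Answer: (0,3)=9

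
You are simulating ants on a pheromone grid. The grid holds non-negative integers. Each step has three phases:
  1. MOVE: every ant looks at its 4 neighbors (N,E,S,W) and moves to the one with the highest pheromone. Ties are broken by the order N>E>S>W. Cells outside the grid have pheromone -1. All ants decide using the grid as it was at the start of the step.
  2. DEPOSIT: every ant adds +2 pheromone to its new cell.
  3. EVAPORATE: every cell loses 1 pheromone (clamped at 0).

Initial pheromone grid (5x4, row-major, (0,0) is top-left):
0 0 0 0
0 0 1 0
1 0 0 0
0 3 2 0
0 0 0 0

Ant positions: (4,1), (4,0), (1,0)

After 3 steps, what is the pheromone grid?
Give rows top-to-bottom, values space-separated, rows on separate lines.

After step 1: ants at (3,1),(3,0),(2,0)
  0 0 0 0
  0 0 0 0
  2 0 0 0
  1 4 1 0
  0 0 0 0
After step 2: ants at (3,2),(3,1),(3,0)
  0 0 0 0
  0 0 0 0
  1 0 0 0
  2 5 2 0
  0 0 0 0
After step 3: ants at (3,1),(3,2),(3,1)
  0 0 0 0
  0 0 0 0
  0 0 0 0
  1 8 3 0
  0 0 0 0

0 0 0 0
0 0 0 0
0 0 0 0
1 8 3 0
0 0 0 0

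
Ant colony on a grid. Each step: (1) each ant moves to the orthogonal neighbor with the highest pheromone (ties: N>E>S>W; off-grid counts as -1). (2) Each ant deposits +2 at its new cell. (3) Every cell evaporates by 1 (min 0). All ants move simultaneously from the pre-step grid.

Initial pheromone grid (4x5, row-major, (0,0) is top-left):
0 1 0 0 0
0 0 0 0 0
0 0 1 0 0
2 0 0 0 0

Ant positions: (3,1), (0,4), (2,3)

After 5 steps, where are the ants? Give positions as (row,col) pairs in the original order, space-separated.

Step 1: ant0:(3,1)->W->(3,0) | ant1:(0,4)->S->(1,4) | ant2:(2,3)->W->(2,2)
  grid max=3 at (3,0)
Step 2: ant0:(3,0)->N->(2,0) | ant1:(1,4)->N->(0,4) | ant2:(2,2)->N->(1,2)
  grid max=2 at (3,0)
Step 3: ant0:(2,0)->S->(3,0) | ant1:(0,4)->S->(1,4) | ant2:(1,2)->S->(2,2)
  grid max=3 at (3,0)
Step 4: ant0:(3,0)->N->(2,0) | ant1:(1,4)->N->(0,4) | ant2:(2,2)->N->(1,2)
  grid max=2 at (3,0)
Step 5: ant0:(2,0)->S->(3,0) | ant1:(0,4)->S->(1,4) | ant2:(1,2)->S->(2,2)
  grid max=3 at (3,0)

(3,0) (1,4) (2,2)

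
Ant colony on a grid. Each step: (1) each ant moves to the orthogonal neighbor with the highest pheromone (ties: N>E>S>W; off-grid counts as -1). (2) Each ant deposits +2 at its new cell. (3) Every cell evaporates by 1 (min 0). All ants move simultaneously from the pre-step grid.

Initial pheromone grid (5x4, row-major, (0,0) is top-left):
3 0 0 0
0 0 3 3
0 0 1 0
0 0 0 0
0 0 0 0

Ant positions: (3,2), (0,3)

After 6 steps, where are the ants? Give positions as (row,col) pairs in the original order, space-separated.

Step 1: ant0:(3,2)->N->(2,2) | ant1:(0,3)->S->(1,3)
  grid max=4 at (1,3)
Step 2: ant0:(2,2)->N->(1,2) | ant1:(1,3)->W->(1,2)
  grid max=5 at (1,2)
Step 3: ant0:(1,2)->E->(1,3) | ant1:(1,2)->E->(1,3)
  grid max=6 at (1,3)
Step 4: ant0:(1,3)->W->(1,2) | ant1:(1,3)->W->(1,2)
  grid max=7 at (1,2)
Step 5: ant0:(1,2)->E->(1,3) | ant1:(1,2)->E->(1,3)
  grid max=8 at (1,3)
Step 6: ant0:(1,3)->W->(1,2) | ant1:(1,3)->W->(1,2)
  grid max=9 at (1,2)

(1,2) (1,2)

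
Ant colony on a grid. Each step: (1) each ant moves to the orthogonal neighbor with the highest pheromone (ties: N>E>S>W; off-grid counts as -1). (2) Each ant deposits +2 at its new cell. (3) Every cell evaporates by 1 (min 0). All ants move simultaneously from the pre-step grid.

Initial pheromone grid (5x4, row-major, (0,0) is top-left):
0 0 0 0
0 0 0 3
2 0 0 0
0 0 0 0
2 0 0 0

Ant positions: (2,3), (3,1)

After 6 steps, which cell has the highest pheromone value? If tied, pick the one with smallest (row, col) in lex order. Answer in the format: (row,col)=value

Answer: (1,3)=3

Derivation:
Step 1: ant0:(2,3)->N->(1,3) | ant1:(3,1)->N->(2,1)
  grid max=4 at (1,3)
Step 2: ant0:(1,3)->N->(0,3) | ant1:(2,1)->W->(2,0)
  grid max=3 at (1,3)
Step 3: ant0:(0,3)->S->(1,3) | ant1:(2,0)->N->(1,0)
  grid max=4 at (1,3)
Step 4: ant0:(1,3)->N->(0,3) | ant1:(1,0)->S->(2,0)
  grid max=3 at (1,3)
Step 5: ant0:(0,3)->S->(1,3) | ant1:(2,0)->N->(1,0)
  grid max=4 at (1,3)
Step 6: ant0:(1,3)->N->(0,3) | ant1:(1,0)->S->(2,0)
  grid max=3 at (1,3)
Final grid:
  0 0 0 1
  0 0 0 3
  2 0 0 0
  0 0 0 0
  0 0 0 0
Max pheromone 3 at (1,3)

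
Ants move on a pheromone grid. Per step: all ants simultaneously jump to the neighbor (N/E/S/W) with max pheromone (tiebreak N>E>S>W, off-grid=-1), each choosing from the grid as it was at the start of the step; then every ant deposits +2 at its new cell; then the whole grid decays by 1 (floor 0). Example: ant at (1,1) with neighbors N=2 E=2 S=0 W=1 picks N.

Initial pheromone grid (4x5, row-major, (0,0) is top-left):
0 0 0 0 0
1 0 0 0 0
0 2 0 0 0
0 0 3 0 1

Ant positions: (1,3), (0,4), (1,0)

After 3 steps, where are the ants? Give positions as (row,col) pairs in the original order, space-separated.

Step 1: ant0:(1,3)->N->(0,3) | ant1:(0,4)->S->(1,4) | ant2:(1,0)->N->(0,0)
  grid max=2 at (3,2)
Step 2: ant0:(0,3)->E->(0,4) | ant1:(1,4)->N->(0,4) | ant2:(0,0)->E->(0,1)
  grid max=3 at (0,4)
Step 3: ant0:(0,4)->S->(1,4) | ant1:(0,4)->S->(1,4) | ant2:(0,1)->E->(0,2)
  grid max=3 at (1,4)

(1,4) (1,4) (0,2)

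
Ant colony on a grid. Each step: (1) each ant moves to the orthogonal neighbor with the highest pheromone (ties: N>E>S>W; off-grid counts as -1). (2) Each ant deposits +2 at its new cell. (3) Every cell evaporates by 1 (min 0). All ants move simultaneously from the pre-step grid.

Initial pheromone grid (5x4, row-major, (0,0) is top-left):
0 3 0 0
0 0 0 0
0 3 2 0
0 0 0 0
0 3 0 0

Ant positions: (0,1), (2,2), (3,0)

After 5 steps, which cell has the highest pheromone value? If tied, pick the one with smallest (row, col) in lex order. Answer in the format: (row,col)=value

Answer: (2,1)=8

Derivation:
Step 1: ant0:(0,1)->E->(0,2) | ant1:(2,2)->W->(2,1) | ant2:(3,0)->N->(2,0)
  grid max=4 at (2,1)
Step 2: ant0:(0,2)->W->(0,1) | ant1:(2,1)->E->(2,2) | ant2:(2,0)->E->(2,1)
  grid max=5 at (2,1)
Step 3: ant0:(0,1)->E->(0,2) | ant1:(2,2)->W->(2,1) | ant2:(2,1)->E->(2,2)
  grid max=6 at (2,1)
Step 4: ant0:(0,2)->W->(0,1) | ant1:(2,1)->E->(2,2) | ant2:(2,2)->W->(2,1)
  grid max=7 at (2,1)
Step 5: ant0:(0,1)->E->(0,2) | ant1:(2,2)->W->(2,1) | ant2:(2,1)->E->(2,2)
  grid max=8 at (2,1)
Final grid:
  0 2 1 0
  0 0 0 0
  0 8 5 0
  0 0 0 0
  0 0 0 0
Max pheromone 8 at (2,1)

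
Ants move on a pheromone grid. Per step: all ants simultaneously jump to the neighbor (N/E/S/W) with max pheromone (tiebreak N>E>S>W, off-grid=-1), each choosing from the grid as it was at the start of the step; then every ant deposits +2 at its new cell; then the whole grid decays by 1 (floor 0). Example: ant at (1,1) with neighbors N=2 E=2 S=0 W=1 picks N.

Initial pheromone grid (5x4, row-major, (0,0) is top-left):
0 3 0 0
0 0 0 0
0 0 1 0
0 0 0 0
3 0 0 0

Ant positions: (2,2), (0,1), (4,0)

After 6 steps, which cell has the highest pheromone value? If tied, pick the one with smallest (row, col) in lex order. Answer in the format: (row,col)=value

Step 1: ant0:(2,2)->N->(1,2) | ant1:(0,1)->E->(0,2) | ant2:(4,0)->N->(3,0)
  grid max=2 at (0,1)
Step 2: ant0:(1,2)->N->(0,2) | ant1:(0,2)->W->(0,1) | ant2:(3,0)->S->(4,0)
  grid max=3 at (0,1)
Step 3: ant0:(0,2)->W->(0,1) | ant1:(0,1)->E->(0,2) | ant2:(4,0)->N->(3,0)
  grid max=4 at (0,1)
Step 4: ant0:(0,1)->E->(0,2) | ant1:(0,2)->W->(0,1) | ant2:(3,0)->S->(4,0)
  grid max=5 at (0,1)
Step 5: ant0:(0,2)->W->(0,1) | ant1:(0,1)->E->(0,2) | ant2:(4,0)->N->(3,0)
  grid max=6 at (0,1)
Step 6: ant0:(0,1)->E->(0,2) | ant1:(0,2)->W->(0,1) | ant2:(3,0)->S->(4,0)
  grid max=7 at (0,1)
Final grid:
  0 7 6 0
  0 0 0 0
  0 0 0 0
  0 0 0 0
  3 0 0 0
Max pheromone 7 at (0,1)

Answer: (0,1)=7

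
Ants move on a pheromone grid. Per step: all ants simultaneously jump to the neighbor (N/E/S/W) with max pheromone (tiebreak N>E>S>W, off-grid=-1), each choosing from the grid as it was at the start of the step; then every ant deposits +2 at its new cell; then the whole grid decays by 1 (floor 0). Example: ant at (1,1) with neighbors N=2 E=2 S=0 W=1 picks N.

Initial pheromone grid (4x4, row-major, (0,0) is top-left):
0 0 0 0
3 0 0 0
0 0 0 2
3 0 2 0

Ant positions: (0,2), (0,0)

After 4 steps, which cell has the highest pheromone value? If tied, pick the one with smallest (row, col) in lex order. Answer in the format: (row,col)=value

Answer: (1,0)=3

Derivation:
Step 1: ant0:(0,2)->E->(0,3) | ant1:(0,0)->S->(1,0)
  grid max=4 at (1,0)
Step 2: ant0:(0,3)->S->(1,3) | ant1:(1,0)->N->(0,0)
  grid max=3 at (1,0)
Step 3: ant0:(1,3)->N->(0,3) | ant1:(0,0)->S->(1,0)
  grid max=4 at (1,0)
Step 4: ant0:(0,3)->S->(1,3) | ant1:(1,0)->N->(0,0)
  grid max=3 at (1,0)
Final grid:
  1 0 0 0
  3 0 0 1
  0 0 0 0
  0 0 0 0
Max pheromone 3 at (1,0)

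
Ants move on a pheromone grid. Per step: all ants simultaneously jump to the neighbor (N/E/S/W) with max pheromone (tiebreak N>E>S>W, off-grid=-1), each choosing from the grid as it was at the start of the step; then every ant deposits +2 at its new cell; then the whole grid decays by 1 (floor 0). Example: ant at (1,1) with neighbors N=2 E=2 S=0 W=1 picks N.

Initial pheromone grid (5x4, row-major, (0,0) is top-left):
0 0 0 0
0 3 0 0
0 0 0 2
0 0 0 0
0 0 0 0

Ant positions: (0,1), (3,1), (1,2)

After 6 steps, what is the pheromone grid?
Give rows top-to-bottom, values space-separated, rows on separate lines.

After step 1: ants at (1,1),(2,1),(1,1)
  0 0 0 0
  0 6 0 0
  0 1 0 1
  0 0 0 0
  0 0 0 0
After step 2: ants at (2,1),(1,1),(2,1)
  0 0 0 0
  0 7 0 0
  0 4 0 0
  0 0 0 0
  0 0 0 0
After step 3: ants at (1,1),(2,1),(1,1)
  0 0 0 0
  0 10 0 0
  0 5 0 0
  0 0 0 0
  0 0 0 0
After step 4: ants at (2,1),(1,1),(2,1)
  0 0 0 0
  0 11 0 0
  0 8 0 0
  0 0 0 0
  0 0 0 0
After step 5: ants at (1,1),(2,1),(1,1)
  0 0 0 0
  0 14 0 0
  0 9 0 0
  0 0 0 0
  0 0 0 0
After step 6: ants at (2,1),(1,1),(2,1)
  0 0 0 0
  0 15 0 0
  0 12 0 0
  0 0 0 0
  0 0 0 0

0 0 0 0
0 15 0 0
0 12 0 0
0 0 0 0
0 0 0 0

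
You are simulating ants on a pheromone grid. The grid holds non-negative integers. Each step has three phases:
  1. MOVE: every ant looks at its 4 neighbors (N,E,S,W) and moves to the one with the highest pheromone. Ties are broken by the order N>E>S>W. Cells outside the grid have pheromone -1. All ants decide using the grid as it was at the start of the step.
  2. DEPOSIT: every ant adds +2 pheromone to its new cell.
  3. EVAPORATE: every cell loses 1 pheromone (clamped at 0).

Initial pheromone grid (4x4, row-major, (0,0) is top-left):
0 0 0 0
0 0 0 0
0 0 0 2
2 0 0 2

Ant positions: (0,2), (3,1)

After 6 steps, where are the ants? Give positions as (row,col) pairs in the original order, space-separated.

Step 1: ant0:(0,2)->E->(0,3) | ant1:(3,1)->W->(3,0)
  grid max=3 at (3,0)
Step 2: ant0:(0,3)->S->(1,3) | ant1:(3,0)->N->(2,0)
  grid max=2 at (3,0)
Step 3: ant0:(1,3)->N->(0,3) | ant1:(2,0)->S->(3,0)
  grid max=3 at (3,0)
Step 4: ant0:(0,3)->S->(1,3) | ant1:(3,0)->N->(2,0)
  grid max=2 at (3,0)
Step 5: ant0:(1,3)->N->(0,3) | ant1:(2,0)->S->(3,0)
  grid max=3 at (3,0)
Step 6: ant0:(0,3)->S->(1,3) | ant1:(3,0)->N->(2,0)
  grid max=2 at (3,0)

(1,3) (2,0)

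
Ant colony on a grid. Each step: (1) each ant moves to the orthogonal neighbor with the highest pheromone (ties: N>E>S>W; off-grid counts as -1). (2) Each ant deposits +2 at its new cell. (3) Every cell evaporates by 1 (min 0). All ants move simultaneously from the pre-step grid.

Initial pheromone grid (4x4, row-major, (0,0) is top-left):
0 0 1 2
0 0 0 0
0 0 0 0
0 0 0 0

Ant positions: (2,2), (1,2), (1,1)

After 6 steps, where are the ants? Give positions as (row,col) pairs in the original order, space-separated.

Step 1: ant0:(2,2)->N->(1,2) | ant1:(1,2)->N->(0,2) | ant2:(1,1)->N->(0,1)
  grid max=2 at (0,2)
Step 2: ant0:(1,2)->N->(0,2) | ant1:(0,2)->E->(0,3) | ant2:(0,1)->E->(0,2)
  grid max=5 at (0,2)
Step 3: ant0:(0,2)->E->(0,3) | ant1:(0,3)->W->(0,2) | ant2:(0,2)->E->(0,3)
  grid max=6 at (0,2)
Step 4: ant0:(0,3)->W->(0,2) | ant1:(0,2)->E->(0,3) | ant2:(0,3)->W->(0,2)
  grid max=9 at (0,2)
Step 5: ant0:(0,2)->E->(0,3) | ant1:(0,3)->W->(0,2) | ant2:(0,2)->E->(0,3)
  grid max=10 at (0,2)
Step 6: ant0:(0,3)->W->(0,2) | ant1:(0,2)->E->(0,3) | ant2:(0,3)->W->(0,2)
  grid max=13 at (0,2)

(0,2) (0,3) (0,2)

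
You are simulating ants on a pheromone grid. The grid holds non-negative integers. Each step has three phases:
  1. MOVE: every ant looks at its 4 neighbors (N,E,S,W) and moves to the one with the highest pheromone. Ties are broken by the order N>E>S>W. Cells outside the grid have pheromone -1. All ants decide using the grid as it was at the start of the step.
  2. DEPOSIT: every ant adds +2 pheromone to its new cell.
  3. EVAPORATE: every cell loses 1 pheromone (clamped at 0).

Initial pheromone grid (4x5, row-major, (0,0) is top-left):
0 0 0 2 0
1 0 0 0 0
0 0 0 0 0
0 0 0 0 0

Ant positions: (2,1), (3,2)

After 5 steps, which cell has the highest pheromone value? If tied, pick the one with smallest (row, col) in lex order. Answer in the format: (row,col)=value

Answer: (0,2)=5

Derivation:
Step 1: ant0:(2,1)->N->(1,1) | ant1:(3,2)->N->(2,2)
  grid max=1 at (0,3)
Step 2: ant0:(1,1)->N->(0,1) | ant1:(2,2)->N->(1,2)
  grid max=1 at (0,1)
Step 3: ant0:(0,1)->E->(0,2) | ant1:(1,2)->N->(0,2)
  grid max=3 at (0,2)
Step 4: ant0:(0,2)->E->(0,3) | ant1:(0,2)->E->(0,3)
  grid max=3 at (0,3)
Step 5: ant0:(0,3)->W->(0,2) | ant1:(0,3)->W->(0,2)
  grid max=5 at (0,2)
Final grid:
  0 0 5 2 0
  0 0 0 0 0
  0 0 0 0 0
  0 0 0 0 0
Max pheromone 5 at (0,2)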